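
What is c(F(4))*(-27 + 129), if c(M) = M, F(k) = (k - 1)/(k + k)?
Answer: 153/4 ≈ 38.250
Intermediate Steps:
F(k) = (-1 + k)/(2*k) (F(k) = (-1 + k)/((2*k)) = (-1 + k)*(1/(2*k)) = (-1 + k)/(2*k))
c(F(4))*(-27 + 129) = ((1/2)*(-1 + 4)/4)*(-27 + 129) = ((1/2)*(1/4)*3)*102 = (3/8)*102 = 153/4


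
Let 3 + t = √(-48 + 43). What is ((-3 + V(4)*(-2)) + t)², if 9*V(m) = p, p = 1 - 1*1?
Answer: (6 - I*√5)² ≈ 31.0 - 26.833*I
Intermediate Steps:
p = 0 (p = 1 - 1 = 0)
V(m) = 0 (V(m) = (⅑)*0 = 0)
t = -3 + I*√5 (t = -3 + √(-48 + 43) = -3 + √(-5) = -3 + I*√5 ≈ -3.0 + 2.2361*I)
((-3 + V(4)*(-2)) + t)² = ((-3 + 0*(-2)) + (-3 + I*√5))² = ((-3 + 0) + (-3 + I*√5))² = (-3 + (-3 + I*√5))² = (-6 + I*√5)²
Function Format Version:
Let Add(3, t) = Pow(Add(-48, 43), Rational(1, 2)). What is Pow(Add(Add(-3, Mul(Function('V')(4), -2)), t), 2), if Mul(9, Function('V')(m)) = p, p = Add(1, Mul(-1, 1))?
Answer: Pow(Add(6, Mul(-1, I, Pow(5, Rational(1, 2)))), 2) ≈ Add(31.000, Mul(-26.833, I))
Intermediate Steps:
p = 0 (p = Add(1, -1) = 0)
Function('V')(m) = 0 (Function('V')(m) = Mul(Rational(1, 9), 0) = 0)
t = Add(-3, Mul(I, Pow(5, Rational(1, 2)))) (t = Add(-3, Pow(Add(-48, 43), Rational(1, 2))) = Add(-3, Pow(-5, Rational(1, 2))) = Add(-3, Mul(I, Pow(5, Rational(1, 2)))) ≈ Add(-3.0000, Mul(2.2361, I)))
Pow(Add(Add(-3, Mul(Function('V')(4), -2)), t), 2) = Pow(Add(Add(-3, Mul(0, -2)), Add(-3, Mul(I, Pow(5, Rational(1, 2))))), 2) = Pow(Add(Add(-3, 0), Add(-3, Mul(I, Pow(5, Rational(1, 2))))), 2) = Pow(Add(-3, Add(-3, Mul(I, Pow(5, Rational(1, 2))))), 2) = Pow(Add(-6, Mul(I, Pow(5, Rational(1, 2)))), 2)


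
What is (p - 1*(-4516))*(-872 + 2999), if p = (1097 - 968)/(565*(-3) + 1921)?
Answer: 2171124615/226 ≈ 9.6068e+6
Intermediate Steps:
p = 129/226 (p = 129/(-1695 + 1921) = 129/226 ≈ 0.57080)
(p - 1*(-4516))*(-872 + 2999) = (129/226 - 1*(-4516))*(-872 + 2999) = (129/226 + 4516)*2127 = (1020745/226)*2127 = 2171124615/226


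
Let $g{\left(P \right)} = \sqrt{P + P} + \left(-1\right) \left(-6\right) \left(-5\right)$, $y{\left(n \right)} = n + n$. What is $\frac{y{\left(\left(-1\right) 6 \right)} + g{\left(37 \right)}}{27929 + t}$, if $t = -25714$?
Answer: $- \frac{42}{2215} + \frac{\sqrt{74}}{2215} \approx -0.015078$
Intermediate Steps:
$y{\left(n \right)} = 2 n$
$g{\left(P \right)} = -30 + \sqrt{2} \sqrt{P}$ ($g{\left(P \right)} = \sqrt{2 P} + 6 \left(-5\right) = \sqrt{2} \sqrt{P} - 30 = -30 + \sqrt{2} \sqrt{P}$)
$\frac{y{\left(\left(-1\right) 6 \right)} + g{\left(37 \right)}}{27929 + t} = \frac{2 \left(\left(-1\right) 6\right) - \left(30 - \sqrt{2} \sqrt{37}\right)}{27929 - 25714} = \frac{2 \left(-6\right) - \left(30 - \sqrt{74}\right)}{2215} = \left(-12 - \left(30 - \sqrt{74}\right)\right) \frac{1}{2215} = \left(-42 + \sqrt{74}\right) \frac{1}{2215} = - \frac{42}{2215} + \frac{\sqrt{74}}{2215}$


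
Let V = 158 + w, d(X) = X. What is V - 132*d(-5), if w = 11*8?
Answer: 906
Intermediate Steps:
w = 88
V = 246 (V = 158 + 88 = 246)
V - 132*d(-5) = 246 - 132*(-5) = 246 + 660 = 906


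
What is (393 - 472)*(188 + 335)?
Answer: -41317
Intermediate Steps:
(393 - 472)*(188 + 335) = -79*523 = -41317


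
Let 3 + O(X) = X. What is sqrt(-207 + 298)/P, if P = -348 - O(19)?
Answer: -sqrt(91)/364 ≈ -0.026207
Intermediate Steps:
O(X) = -3 + X
P = -364 (P = -348 - (-3 + 19) = -348 - 1*16 = -348 - 16 = -364)
sqrt(-207 + 298)/P = sqrt(-207 + 298)/(-364) = sqrt(91)*(-1/364) = -sqrt(91)/364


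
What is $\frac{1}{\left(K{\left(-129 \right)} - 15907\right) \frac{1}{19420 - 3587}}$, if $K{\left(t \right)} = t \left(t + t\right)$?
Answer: $\frac{15833}{17375} \approx 0.91125$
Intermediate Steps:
$K{\left(t \right)} = 2 t^{2}$ ($K{\left(t \right)} = t 2 t = 2 t^{2}$)
$\frac{1}{\left(K{\left(-129 \right)} - 15907\right) \frac{1}{19420 - 3587}} = \frac{1}{\left(2 \left(-129\right)^{2} - 15907\right) \frac{1}{19420 - 3587}} = \frac{1}{\left(2 \cdot 16641 - 15907\right) \frac{1}{19420 - 3587}} = \frac{1}{\left(33282 - 15907\right) \frac{1}{19420 - 3587}} = \frac{1}{17375 \cdot \frac{1}{15833}} = \frac{1}{\frac{17375}{15833}} = \frac{15833}{17375}$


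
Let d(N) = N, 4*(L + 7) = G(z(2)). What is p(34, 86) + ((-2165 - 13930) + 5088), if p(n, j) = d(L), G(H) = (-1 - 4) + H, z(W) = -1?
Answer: -22031/2 ≈ -11016.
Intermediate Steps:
G(H) = -5 + H
L = -17/2 (L = -7 + (-5 - 1)/4 = -7 + (1/4)*(-6) = -7 - 3/2 = -17/2 ≈ -8.5000)
p(n, j) = -17/2
p(34, 86) + ((-2165 - 13930) + 5088) = -17/2 + ((-2165 - 13930) + 5088) = -17/2 + (-16095 + 5088) = -17/2 - 11007 = -22031/2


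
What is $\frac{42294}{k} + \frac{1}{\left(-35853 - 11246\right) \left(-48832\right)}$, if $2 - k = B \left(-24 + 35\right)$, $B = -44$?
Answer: $\frac{16212265556113}{186295007808} \approx 87.025$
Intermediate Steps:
$k = 486$ ($k = 2 - - 44 \left(-24 + 35\right) = 2 - \left(-44\right) 11 = 2 - -484 = 2 + 484 = 486$)
$\frac{42294}{k} + \frac{1}{\left(-35853 - 11246\right) \left(-48832\right)} = \frac{42294}{486} + \frac{1}{\left(-35853 - 11246\right) \left(-48832\right)} = 42294 \cdot \frac{1}{486} + \frac{1}{-47099} \left(- \frac{1}{48832}\right) = \frac{7049}{81} - - \frac{1}{2299938368} = \frac{7049}{81} + \frac{1}{2299938368} = \frac{16212265556113}{186295007808}$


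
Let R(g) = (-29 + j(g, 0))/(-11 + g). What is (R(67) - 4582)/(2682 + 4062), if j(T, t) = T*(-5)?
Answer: -3059/4496 ≈ -0.68038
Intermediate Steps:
j(T, t) = -5*T
R(g) = (-29 - 5*g)/(-11 + g)
(R(67) - 4582)/(2682 + 4062) = ((-29 - 5*67)/(-11 + 67) - 4582)/(2682 + 4062) = ((-29 - 335)/56 - 4582)/6744 = ((1/56)*(-364) - 4582)*(1/6744) = (-13/2 - 4582)*(1/6744) = -9177/2*1/6744 = -3059/4496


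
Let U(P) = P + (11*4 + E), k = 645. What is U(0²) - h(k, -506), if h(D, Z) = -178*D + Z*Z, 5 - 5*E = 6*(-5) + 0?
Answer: -141175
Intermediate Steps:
E = 7 (E = 1 - (6*(-5) + 0)/5 = 1 - (-30 + 0)/5 = 1 - ⅕*(-30) = 1 + 6 = 7)
h(D, Z) = Z² - 178*D (h(D, Z) = -178*D + Z² = Z² - 178*D)
U(P) = 51 + P (U(P) = P + (11*4 + 7) = P + (44 + 7) = P + 51 = 51 + P)
U(0²) - h(k, -506) = (51 + 0²) - ((-506)² - 178*645) = (51 + 0) - (256036 - 114810) = 51 - 1*141226 = 51 - 141226 = -141175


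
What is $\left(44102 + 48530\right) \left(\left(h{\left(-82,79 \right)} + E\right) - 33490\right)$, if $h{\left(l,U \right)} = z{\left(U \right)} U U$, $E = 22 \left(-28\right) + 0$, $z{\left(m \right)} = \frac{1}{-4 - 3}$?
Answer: $- \frac{22693265256}{7} \approx -3.2419 \cdot 10^{9}$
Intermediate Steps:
$z{\left(m \right)} = - \frac{1}{7}$ ($z{\left(m \right)} = \frac{1}{-7} = - \frac{1}{7}$)
$E = -616$ ($E = -616 + 0 = -616$)
$h{\left(l,U \right)} = - \frac{U^{2}}{7}$ ($h{\left(l,U \right)} = - \frac{U}{7} U = - \frac{U^{2}}{7}$)
$\left(44102 + 48530\right) \left(\left(h{\left(-82,79 \right)} + E\right) - 33490\right) = \left(44102 + 48530\right) \left(\left(- \frac{79^{2}}{7} - 616\right) - 33490\right) = 92632 \left(\left(\left(- \frac{1}{7}\right) 6241 - 616\right) - 33490\right) = 92632 \left(\left(- \frac{6241}{7} - 616\right) - 33490\right) = 92632 \left(- \frac{10553}{7} - 33490\right) = 92632 \left(- \frac{244983}{7}\right) = - \frac{22693265256}{7}$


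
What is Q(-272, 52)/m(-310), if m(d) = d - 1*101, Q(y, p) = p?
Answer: -52/411 ≈ -0.12652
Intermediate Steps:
m(d) = -101 + d (m(d) = d - 101 = -101 + d)
Q(-272, 52)/m(-310) = 52/(-101 - 310) = 52/(-411) = 52*(-1/411) = -52/411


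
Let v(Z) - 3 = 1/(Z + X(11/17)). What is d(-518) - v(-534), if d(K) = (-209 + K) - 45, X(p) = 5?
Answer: -409974/529 ≈ -775.00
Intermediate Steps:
v(Z) = 3 + 1/(5 + Z) (v(Z) = 3 + 1/(Z + 5) = 3 + 1/(5 + Z))
d(K) = -254 + K
d(-518) - v(-534) = (-254 - 518) - (16 + 3*(-534))/(5 - 534) = -772 - (16 - 1602)/(-529) = -772 - (-1)*(-1586)/529 = -772 - 1*1586/529 = -772 - 1586/529 = -409974/529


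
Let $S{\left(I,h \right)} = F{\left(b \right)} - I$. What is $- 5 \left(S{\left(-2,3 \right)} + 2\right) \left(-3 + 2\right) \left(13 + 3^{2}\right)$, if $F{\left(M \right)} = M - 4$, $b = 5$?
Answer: $550$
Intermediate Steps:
$F{\left(M \right)} = -4 + M$ ($F{\left(M \right)} = M - 4 = -4 + M$)
$S{\left(I,h \right)} = 1 - I$ ($S{\left(I,h \right)} = \left(-4 + 5\right) - I = 1 - I$)
$- 5 \left(S{\left(-2,3 \right)} + 2\right) \left(-3 + 2\right) \left(13 + 3^{2}\right) = - 5 \left(\left(1 - -2\right) + 2\right) \left(-3 + 2\right) \left(13 + 3^{2}\right) = - 5 \left(\left(1 + 2\right) + 2\right) \left(-1\right) \left(13 + 9\right) = - 5 \left(3 + 2\right) \left(-1\right) 22 = \left(-5\right) 5 \left(-1\right) 22 = \left(-25\right) \left(-1\right) 22 = 25 \cdot 22 = 550$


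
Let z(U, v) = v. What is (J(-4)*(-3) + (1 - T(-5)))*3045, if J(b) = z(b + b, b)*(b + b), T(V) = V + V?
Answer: -258825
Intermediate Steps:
T(V) = 2*V
J(b) = 2*b² (J(b) = b*(b + b) = b*(2*b) = 2*b²)
(J(-4)*(-3) + (1 - T(-5)))*3045 = ((2*(-4)²)*(-3) + (1 - 2*(-5)))*3045 = ((2*16)*(-3) + (1 - 1*(-10)))*3045 = (32*(-3) + (1 + 10))*3045 = (-96 + 11)*3045 = -85*3045 = -258825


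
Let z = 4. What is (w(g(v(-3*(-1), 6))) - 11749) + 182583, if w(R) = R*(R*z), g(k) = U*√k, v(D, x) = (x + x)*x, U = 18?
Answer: 264146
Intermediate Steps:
v(D, x) = 2*x² (v(D, x) = (2*x)*x = 2*x²)
g(k) = 18*√k
w(R) = 4*R² (w(R) = R*(R*4) = R*(4*R) = 4*R²)
(w(g(v(-3*(-1), 6))) - 11749) + 182583 = (4*(18*√(2*6²))² - 11749) + 182583 = (4*(18*√(2*36))² - 11749) + 182583 = (4*(18*√72)² - 11749) + 182583 = (4*(18*(6*√2))² - 11749) + 182583 = (4*(108*√2)² - 11749) + 182583 = (4*23328 - 11749) + 182583 = (93312 - 11749) + 182583 = 81563 + 182583 = 264146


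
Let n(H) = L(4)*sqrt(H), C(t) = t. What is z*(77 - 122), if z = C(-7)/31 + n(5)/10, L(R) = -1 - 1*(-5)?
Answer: 315/31 - 18*sqrt(5) ≈ -30.088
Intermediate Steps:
L(R) = 4 (L(R) = -1 + 5 = 4)
n(H) = 4*sqrt(H)
z = -7/31 + 2*sqrt(5)/5 (z = -7/31 + (4*sqrt(5))/10 = -7*1/31 + (4*sqrt(5))*(1/10) = -7/31 + 2*sqrt(5)/5 ≈ 0.66862)
z*(77 - 122) = (-7/31 + 2*sqrt(5)/5)*(77 - 122) = (-7/31 + 2*sqrt(5)/5)*(-45) = 315/31 - 18*sqrt(5)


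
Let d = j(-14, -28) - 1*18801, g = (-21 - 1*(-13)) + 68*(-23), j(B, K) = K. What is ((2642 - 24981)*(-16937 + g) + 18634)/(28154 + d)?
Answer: 82698237/1865 ≈ 44342.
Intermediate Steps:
g = -1572 (g = (-21 + 13) - 1564 = -8 - 1564 = -1572)
d = -18829 (d = -28 - 1*18801 = -28 - 18801 = -18829)
((2642 - 24981)*(-16937 + g) + 18634)/(28154 + d) = ((2642 - 24981)*(-16937 - 1572) + 18634)/(28154 - 18829) = (-22339*(-18509) + 18634)/9325 = (413472551 + 18634)*(1/9325) = 413491185*(1/9325) = 82698237/1865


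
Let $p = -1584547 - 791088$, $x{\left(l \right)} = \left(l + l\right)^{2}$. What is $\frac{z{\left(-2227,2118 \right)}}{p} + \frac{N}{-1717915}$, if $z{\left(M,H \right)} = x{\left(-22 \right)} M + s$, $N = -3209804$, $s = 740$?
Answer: $\frac{3006158777864}{816227800205} \approx 3.683$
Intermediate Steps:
$x{\left(l \right)} = 4 l^{2}$ ($x{\left(l \right)} = \left(2 l\right)^{2} = 4 l^{2}$)
$p = -2375635$ ($p = -1584547 - 791088 = -2375635$)
$z{\left(M,H \right)} = 740 + 1936 M$ ($z{\left(M,H \right)} = 4 \left(-22\right)^{2} M + 740 = 4 \cdot 484 M + 740 = 1936 M + 740 = 740 + 1936 M$)
$\frac{z{\left(-2227,2118 \right)}}{p} + \frac{N}{-1717915} = \frac{740 + 1936 \left(-2227\right)}{-2375635} - \frac{3209804}{-1717915} = \left(740 - 4311472\right) \left(- \frac{1}{2375635}\right) - - \frac{3209804}{1717915} = \left(-4310732\right) \left(- \frac{1}{2375635}\right) + \frac{3209804}{1717915} = \frac{4310732}{2375635} + \frac{3209804}{1717915} = \frac{3006158777864}{816227800205}$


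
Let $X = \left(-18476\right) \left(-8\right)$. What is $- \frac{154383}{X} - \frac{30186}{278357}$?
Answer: $- \frac{47435321019}{41143391456} \approx -1.1529$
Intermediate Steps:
$X = 147808$
$- \frac{154383}{X} - \frac{30186}{278357} = - \frac{154383}{147808} - \frac{30186}{278357} = - \frac{47435321019}{41143391456}$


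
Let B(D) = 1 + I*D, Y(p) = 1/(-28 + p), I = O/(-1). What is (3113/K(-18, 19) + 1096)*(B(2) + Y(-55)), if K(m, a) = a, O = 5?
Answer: -17904876/1577 ≈ -11354.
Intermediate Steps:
I = -5 (I = 5/(-1) = 5*(-1) = -5)
B(D) = 1 - 5*D
(3113/K(-18, 19) + 1096)*(B(2) + Y(-55)) = (3113/19 + 1096)*((1 - 5*2) + 1/(-28 - 55)) = (3113*(1/19) + 1096)*((1 - 10) + 1/(-83)) = (3113/19 + 1096)*(-9 - 1/83) = (23937/19)*(-748/83) = -17904876/1577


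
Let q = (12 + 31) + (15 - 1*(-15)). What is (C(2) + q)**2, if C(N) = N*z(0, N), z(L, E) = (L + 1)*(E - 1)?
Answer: 5625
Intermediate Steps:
z(L, E) = (1 + L)*(-1 + E)
q = 73 (q = 43 + (15 + 15) = 43 + 30 = 73)
C(N) = N*(-1 + N) (C(N) = N*(-1 + N - 1*0 + N*0) = N*(-1 + N + 0 + 0) = N*(-1 + N))
(C(2) + q)**2 = (2*(-1 + 2) + 73)**2 = (2*1 + 73)**2 = (2 + 73)**2 = 75**2 = 5625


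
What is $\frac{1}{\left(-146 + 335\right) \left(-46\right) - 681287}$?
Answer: $- \frac{1}{689981} \approx -1.4493 \cdot 10^{-6}$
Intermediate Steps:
$\frac{1}{\left(-146 + 335\right) \left(-46\right) - 681287} = \frac{1}{189 \left(-46\right) - 681287} = \frac{1}{-8694 - 681287} = \frac{1}{-689981} = - \frac{1}{689981}$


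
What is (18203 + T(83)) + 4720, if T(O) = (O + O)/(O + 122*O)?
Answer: 2819531/123 ≈ 22923.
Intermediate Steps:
T(O) = 2/123 (T(O) = (2*O)/((123*O)) = (2*O)*(1/(123*O)) = 2/123)
(18203 + T(83)) + 4720 = (18203 + 2/123) + 4720 = 2238971/123 + 4720 = 2819531/123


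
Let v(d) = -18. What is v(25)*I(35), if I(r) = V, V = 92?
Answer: -1656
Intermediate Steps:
I(r) = 92
v(25)*I(35) = -18*92 = -1656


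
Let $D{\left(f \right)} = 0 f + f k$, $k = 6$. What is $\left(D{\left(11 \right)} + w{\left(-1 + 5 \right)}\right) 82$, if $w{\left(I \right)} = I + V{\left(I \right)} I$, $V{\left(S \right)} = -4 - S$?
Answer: $3116$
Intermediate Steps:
$D{\left(f \right)} = 6 f$ ($D{\left(f \right)} = 0 f + f 6 = 0 + 6 f = 6 f$)
$w{\left(I \right)} = I + I \left(-4 - I\right)$ ($w{\left(I \right)} = I + \left(-4 - I\right) I = I + I \left(-4 - I\right)$)
$\left(D{\left(11 \right)} + w{\left(-1 + 5 \right)}\right) 82 = \left(6 \cdot 11 - \left(-1 + 5\right) \left(3 + \left(-1 + 5\right)\right)\right) 82 = \left(66 - 4 \left(3 + 4\right)\right) 82 = \left(66 - 4 \cdot 7\right) 82 = \left(66 - 28\right) 82 = 38 \cdot 82 = 3116$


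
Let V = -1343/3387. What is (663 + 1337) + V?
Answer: 6772657/3387 ≈ 1999.6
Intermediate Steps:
V = -1343/3387 (V = -1343*1/3387 = -1343/3387 ≈ -0.39652)
(663 + 1337) + V = (663 + 1337) - 1343/3387 = 2000 - 1343/3387 = 6772657/3387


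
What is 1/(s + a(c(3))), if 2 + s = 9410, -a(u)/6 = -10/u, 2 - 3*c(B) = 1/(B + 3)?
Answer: 11/104568 ≈ 0.00010519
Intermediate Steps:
c(B) = ⅔ - 1/(3*(3 + B)) (c(B) = ⅔ - 1/(3*(B + 3)) = ⅔ - 1/(3*(3 + B)))
a(u) = 60/u (a(u) = -(-60)/u = 60/u)
s = 9408 (s = -2 + 9410 = 9408)
1/(s + a(c(3))) = 1/(9408 + 60/(((5 + 2*3)/(3*(3 + 3))))) = 1/(9408 + 60/(((⅓)*(5 + 6)/6))) = 1/(9408 + 60/(((⅓)*(⅙)*11))) = 1/(9408 + 60/(11/18)) = 1/(9408 + 60*(18/11)) = 1/(9408 + 1080/11) = 1/(104568/11) = 11/104568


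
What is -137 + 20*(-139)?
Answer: -2917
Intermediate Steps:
-137 + 20*(-139) = -137 - 2780 = -2917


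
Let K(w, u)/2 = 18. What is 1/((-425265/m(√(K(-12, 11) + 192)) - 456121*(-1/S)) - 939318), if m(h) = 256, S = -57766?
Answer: -7394048/6957703691747 ≈ -1.0627e-6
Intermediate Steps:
K(w, u) = 36 (K(w, u) = 2*18 = 36)
1/((-425265/m(√(K(-12, 11) + 192)) - 456121*(-1/S)) - 939318) = 1/((-425265/256 - 456121/((-1*(-57766)))) - 939318) = 1/((-425265*1/256 - 456121/57766) - 939318) = 1/((-425265/256 - 456121*1/57766) - 939318) = 1/((-425265/256 - 456121/57766) - 939318) = 1/(-12341312483/7394048 - 939318) = 1/(-6957703691747/7394048) = -7394048/6957703691747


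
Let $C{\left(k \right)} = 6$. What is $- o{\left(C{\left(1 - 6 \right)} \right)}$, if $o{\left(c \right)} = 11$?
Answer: $-11$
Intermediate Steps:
$- o{\left(C{\left(1 - 6 \right)} \right)} = \left(-1\right) 11 = -11$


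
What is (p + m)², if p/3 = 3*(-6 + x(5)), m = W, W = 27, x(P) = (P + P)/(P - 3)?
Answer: 324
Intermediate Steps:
x(P) = 2*P/(-3 + P) (x(P) = (2*P)/(-3 + P) = 2*P/(-3 + P))
m = 27
p = -9 (p = 3*(3*(-6 + 2*5/(-3 + 5))) = 3*(3*(-6 + 2*5/2)) = 3*(3*(-6 + 2*5*(½))) = 3*(3*(-6 + 5)) = 3*(3*(-1)) = 3*(-3) = -9)
(p + m)² = (-9 + 27)² = 18² = 324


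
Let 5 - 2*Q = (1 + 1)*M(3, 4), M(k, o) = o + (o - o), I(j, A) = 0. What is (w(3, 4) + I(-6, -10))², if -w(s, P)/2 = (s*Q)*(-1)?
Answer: 81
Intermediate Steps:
M(k, o) = o (M(k, o) = o + 0 = o)
Q = -3/2 (Q = 5/2 - (1 + 1)*4/2 = 5/2 - 4 = -3/2 ≈ -1.5000)
w(s, P) = -3*s (w(s, P) = -2*s*(-3/2)*(-1) = -2*(-3*s/2)*(-1) = -3*s)
(w(3, 4) + I(-6, -10))² = (-3*3 + 0)² = (-9 + 0)² = (-9)² = 81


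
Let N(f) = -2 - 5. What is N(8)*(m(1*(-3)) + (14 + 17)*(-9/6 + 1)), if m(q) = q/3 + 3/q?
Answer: 245/2 ≈ 122.50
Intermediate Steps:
N(f) = -7
m(q) = 3/q + q/3 (m(q) = q*(⅓) + 3/q = q/3 + 3/q = 3/q + q/3)
N(8)*(m(1*(-3)) + (14 + 17)*(-9/6 + 1)) = -7*((3/((1*(-3))) + (1*(-3))/3) + (14 + 17)*(-9/6 + 1)) = -7*((3/(-3) + (⅓)*(-3)) + 31*(-9*⅙ + 1)) = -7*((3*(-⅓) - 1) + 31*(-3/2 + 1)) = -7*((-1 - 1) + 31*(-½)) = -7*(-2 - 31/2) = -7*(-35/2) = 245/2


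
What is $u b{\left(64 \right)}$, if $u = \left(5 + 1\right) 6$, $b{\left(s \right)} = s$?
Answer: $2304$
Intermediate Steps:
$u = 36$ ($u = 6 \cdot 6 = 36$)
$u b{\left(64 \right)} = 36 \cdot 64 = 2304$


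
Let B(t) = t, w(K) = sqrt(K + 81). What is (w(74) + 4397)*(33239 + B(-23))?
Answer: 146050752 + 33216*sqrt(155) ≈ 1.4646e+8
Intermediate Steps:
w(K) = sqrt(81 + K)
(w(74) + 4397)*(33239 + B(-23)) = (sqrt(81 + 74) + 4397)*(33239 - 23) = (sqrt(155) + 4397)*33216 = (4397 + sqrt(155))*33216 = 146050752 + 33216*sqrt(155)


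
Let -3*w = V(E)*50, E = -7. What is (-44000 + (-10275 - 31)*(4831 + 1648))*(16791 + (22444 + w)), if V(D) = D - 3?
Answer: -7898053129670/3 ≈ -2.6327e+12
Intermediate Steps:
V(D) = -3 + D
w = 500/3 (w = -(-3 - 7)*50/3 = -(-10)*50/3 = -1/3*(-500) = 500/3 ≈ 166.67)
(-44000 + (-10275 - 31)*(4831 + 1648))*(16791 + (22444 + w)) = (-44000 + (-10275 - 31)*(4831 + 1648))*(16791 + (22444 + 500/3)) = (-44000 - 10306*6479)*(16791 + 67832/3) = (-44000 - 66772574)*(118205/3) = -66816574*118205/3 = -7898053129670/3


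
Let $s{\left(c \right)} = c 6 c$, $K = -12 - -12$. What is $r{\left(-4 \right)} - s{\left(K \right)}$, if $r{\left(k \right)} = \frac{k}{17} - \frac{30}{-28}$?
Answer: $\frac{199}{238} \approx 0.83613$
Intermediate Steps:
$K = 0$ ($K = -12 + 12 = 0$)
$s{\left(c \right)} = 6 c^{2}$ ($s{\left(c \right)} = 6 c c = 6 c^{2}$)
$r{\left(k \right)} = \frac{15}{14} + \frac{k}{17}$ ($r{\left(k \right)} = k \frac{1}{17} - - \frac{15}{14} = \frac{k}{17} + \frac{15}{14} = \frac{15}{14} + \frac{k}{17}$)
$r{\left(-4 \right)} - s{\left(K \right)} = \left(\frac{15}{14} + \frac{1}{17} \left(-4\right)\right) - 6 \cdot 0^{2} = \left(\frac{15}{14} - \frac{4}{17}\right) - 6 \cdot 0 = \frac{199}{238} - 0 = \frac{199}{238} + 0 = \frac{199}{238}$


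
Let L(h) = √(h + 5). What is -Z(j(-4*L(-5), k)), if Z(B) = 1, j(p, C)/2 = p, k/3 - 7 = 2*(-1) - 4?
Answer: -1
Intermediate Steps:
L(h) = √(5 + h)
k = 3 (k = 21 + 3*(2*(-1) - 4) = 21 + 3*(-2 - 4) = 21 + 3*(-6) = 21 - 18 = 3)
j(p, C) = 2*p
-Z(j(-4*L(-5), k)) = -1*1 = -1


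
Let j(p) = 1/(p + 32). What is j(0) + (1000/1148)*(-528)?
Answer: -4223713/9184 ≈ -459.90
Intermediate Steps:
j(p) = 1/(32 + p)
j(0) + (1000/1148)*(-528) = 1/(32 + 0) + (1000/1148)*(-528) = 1/32 + (1000*(1/1148))*(-528) = 1/32 + (250/287)*(-528) = 1/32 - 132000/287 = -4223713/9184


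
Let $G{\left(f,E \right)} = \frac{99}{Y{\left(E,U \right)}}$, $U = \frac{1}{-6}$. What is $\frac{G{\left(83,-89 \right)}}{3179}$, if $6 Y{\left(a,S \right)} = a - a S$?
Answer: $- \frac{324}{180047} \approx -0.0017995$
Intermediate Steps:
$U = - \frac{1}{6} \approx -0.16667$
$Y{\left(a,S \right)} = \frac{a}{6} - \frac{S a}{6}$ ($Y{\left(a,S \right)} = \frac{a - a S}{6} = \frac{a - S a}{6} = \frac{a}{6} - \frac{S a}{6}$)
$G{\left(f,E \right)} = \frac{3564}{7 E}$ ($G{\left(f,E \right)} = \frac{99}{\frac{1}{6} E \left(1 - - \frac{1}{6}\right)} = \frac{99}{\frac{1}{6} E \left(1 + \frac{1}{6}\right)} = \frac{99}{\frac{1}{6} E \frac{7}{6}} = \frac{99}{\frac{7}{36} E} = 99 \frac{36}{7 E} = \frac{3564}{7 E}$)
$\frac{G{\left(83,-89 \right)}}{3179} = \frac{\frac{3564}{7} \frac{1}{-89}}{3179} = \frac{3564}{7} \left(- \frac{1}{89}\right) \frac{1}{3179} = \left(- \frac{3564}{623}\right) \frac{1}{3179} = - \frac{324}{180047}$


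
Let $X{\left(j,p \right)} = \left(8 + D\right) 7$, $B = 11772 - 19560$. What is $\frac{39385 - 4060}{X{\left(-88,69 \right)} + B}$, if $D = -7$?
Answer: $- \frac{35325}{7781} \approx -4.5399$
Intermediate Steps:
$B = -7788$ ($B = 11772 - 19560 = -7788$)
$X{\left(j,p \right)} = 7$ ($X{\left(j,p \right)} = \left(8 - 7\right) 7 = 1 \cdot 7 = 7$)
$\frac{39385 - 4060}{X{\left(-88,69 \right)} + B} = \frac{39385 - 4060}{7 - 7788} = \frac{35325}{-7781} = 35325 \left(- \frac{1}{7781}\right) = - \frac{35325}{7781}$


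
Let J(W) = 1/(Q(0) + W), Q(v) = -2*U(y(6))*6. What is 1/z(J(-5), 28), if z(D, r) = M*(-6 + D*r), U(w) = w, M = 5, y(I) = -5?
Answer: -11/302 ≈ -0.036424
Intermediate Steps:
Q(v) = 60 (Q(v) = -2*(-5)*6 = 10*6 = 60)
J(W) = 1/(60 + W)
z(D, r) = -30 + 5*D*r (z(D, r) = 5*(-6 + D*r) = -30 + 5*D*r)
1/z(J(-5), 28) = 1/(-30 + 5*28/(60 - 5)) = 1/(-30 + 5*28/55) = 1/(-30 + 5*(1/55)*28) = 1/(-30 + 28/11) = 1/(-302/11) = -11/302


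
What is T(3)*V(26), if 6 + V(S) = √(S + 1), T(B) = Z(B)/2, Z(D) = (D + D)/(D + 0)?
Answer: -6 + 3*√3 ≈ -0.80385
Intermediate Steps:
Z(D) = 2 (Z(D) = (2*D)/D = 2)
T(B) = 1 (T(B) = 2/2 = 2*(½) = 1)
V(S) = -6 + √(1 + S) (V(S) = -6 + √(S + 1) = -6 + √(1 + S))
T(3)*V(26) = 1*(-6 + √(1 + 26)) = 1*(-6 + √27) = 1*(-6 + 3*√3) = -6 + 3*√3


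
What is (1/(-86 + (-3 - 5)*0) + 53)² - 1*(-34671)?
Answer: 277192965/7396 ≈ 37479.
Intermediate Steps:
(1/(-86 + (-3 - 5)*0) + 53)² - 1*(-34671) = (1/(-86 - 8*0) + 53)² + 34671 = (1/(-86 + 0) + 53)² + 34671 = (1/(-86) + 53)² + 34671 = (-1/86 + 53)² + 34671 = (4557/86)² + 34671 = 20766249/7396 + 34671 = 277192965/7396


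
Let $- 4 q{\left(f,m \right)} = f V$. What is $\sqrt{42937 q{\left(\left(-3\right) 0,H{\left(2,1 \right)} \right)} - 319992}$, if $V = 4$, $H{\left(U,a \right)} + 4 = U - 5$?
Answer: $2 i \sqrt{79998} \approx 565.68 i$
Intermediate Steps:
$H{\left(U,a \right)} = -9 + U$ ($H{\left(U,a \right)} = -4 + \left(U - 5\right) = -4 + \left(-5 + U\right) = -9 + U$)
$q{\left(f,m \right)} = - f$ ($q{\left(f,m \right)} = - \frac{f 4}{4} = - \frac{4 f}{4} = - f$)
$\sqrt{42937 q{\left(\left(-3\right) 0,H{\left(2,1 \right)} \right)} - 319992} = \sqrt{42937 \left(- \left(-3\right) 0\right) - 319992} = \sqrt{42937 \left(\left(-1\right) 0\right) - 319992} = \sqrt{42937 \cdot 0 - 319992} = \sqrt{0 - 319992} = \sqrt{-319992} = 2 i \sqrt{79998}$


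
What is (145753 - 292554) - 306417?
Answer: -453218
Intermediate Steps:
(145753 - 292554) - 306417 = -146801 - 306417 = -453218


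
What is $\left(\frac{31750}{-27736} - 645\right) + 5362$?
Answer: $\frac{65399481}{13868} \approx 4715.9$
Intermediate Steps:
$\left(\frac{31750}{-27736} - 645\right) + 5362 = \left(31750 \left(- \frac{1}{27736}\right) - 645\right) + 5362 = \left(- \frac{15875}{13868} - 645\right) + 5362 = - \frac{8960735}{13868} + 5362 = \frac{65399481}{13868}$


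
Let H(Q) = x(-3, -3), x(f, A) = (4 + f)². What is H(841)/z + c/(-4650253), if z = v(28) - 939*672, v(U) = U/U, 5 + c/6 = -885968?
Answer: 3354326338613/2934342194771 ≈ 1.1431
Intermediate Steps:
c = -5315838 (c = -30 + 6*(-885968) = -30 - 5315808 = -5315838)
H(Q) = 1 (H(Q) = (4 - 3)² = 1² = 1)
v(U) = 1
z = -631007 (z = 1 - 939*672 = 1 - 631008 = -631007)
H(841)/z + c/(-4650253) = 1/(-631007) - 5315838/(-4650253) = 1*(-1/631007) - 5315838*(-1/4650253) = -1/631007 + 5315838/4650253 = 3354326338613/2934342194771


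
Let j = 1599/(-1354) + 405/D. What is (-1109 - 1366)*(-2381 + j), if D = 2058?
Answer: 1368979231950/232211 ≈ 5.8954e+6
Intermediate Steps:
j = -228531/232211 (j = 1599/(-1354) + 405/2058 = 1599*(-1/1354) + 405*(1/2058) = -1599/1354 + 135/686 = -228531/232211 ≈ -0.98415)
(-1109 - 1366)*(-2381 + j) = (-1109 - 1366)*(-2381 - 228531/232211) = -2475*(-553122922/232211) = 1368979231950/232211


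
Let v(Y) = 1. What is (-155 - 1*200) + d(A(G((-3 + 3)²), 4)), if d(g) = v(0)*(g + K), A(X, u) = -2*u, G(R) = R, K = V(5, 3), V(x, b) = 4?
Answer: -359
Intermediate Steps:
K = 4
d(g) = 4 + g (d(g) = 1*(g + 4) = 1*(4 + g) = 4 + g)
(-155 - 1*200) + d(A(G((-3 + 3)²), 4)) = (-155 - 1*200) + (4 - 2*4) = (-155 - 200) + (4 - 8) = -355 - 4 = -359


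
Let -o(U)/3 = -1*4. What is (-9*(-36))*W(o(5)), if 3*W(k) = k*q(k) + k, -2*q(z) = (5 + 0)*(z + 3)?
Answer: -47304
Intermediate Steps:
o(U) = 12 (o(U) = -(-3)*4 = -3*(-4) = 12)
q(z) = -15/2 - 5*z/2 (q(z) = -(5 + 0)*(z + 3)/2 = -5*(3 + z)/2 = -(15 + 5*z)/2 = -15/2 - 5*z/2)
W(k) = k/3 + k*(-15/2 - 5*k/2)/3 (W(k) = (k*(-15/2 - 5*k/2) + k)/3 = (k + k*(-15/2 - 5*k/2))/3 = k/3 + k*(-15/2 - 5*k/2)/3)
(-9*(-36))*W(o(5)) = (-9*(-36))*(-⅙*12*(13 + 5*12)) = 324*(-⅙*12*(13 + 60)) = 324*(-⅙*12*73) = 324*(-146) = -47304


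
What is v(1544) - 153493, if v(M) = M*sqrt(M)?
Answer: -153493 + 3088*sqrt(386) ≈ -92823.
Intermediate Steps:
v(M) = M**(3/2)
v(1544) - 153493 = 1544**(3/2) - 153493 = 3088*sqrt(386) - 153493 = -153493 + 3088*sqrt(386)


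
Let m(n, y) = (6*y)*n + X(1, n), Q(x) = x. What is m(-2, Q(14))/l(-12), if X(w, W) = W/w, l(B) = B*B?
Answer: -85/72 ≈ -1.1806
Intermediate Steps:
l(B) = B²
m(n, y) = n + 6*n*y (m(n, y) = (6*y)*n + n/1 = 6*n*y + n*1 = 6*n*y + n = n + 6*n*y)
m(-2, Q(14))/l(-12) = (-2*(1 + 6*14))/((-12)²) = -2*(1 + 84)/144 = -2*85*(1/144) = -170*1/144 = -85/72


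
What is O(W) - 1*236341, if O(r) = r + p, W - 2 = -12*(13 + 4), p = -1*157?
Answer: -236700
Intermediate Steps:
p = -157
W = -202 (W = 2 - 12*(13 + 4) = 2 - 12*17 = 2 - 204 = -202)
O(r) = -157 + r (O(r) = r - 157 = -157 + r)
O(W) - 1*236341 = (-157 - 202) - 1*236341 = -359 - 236341 = -236700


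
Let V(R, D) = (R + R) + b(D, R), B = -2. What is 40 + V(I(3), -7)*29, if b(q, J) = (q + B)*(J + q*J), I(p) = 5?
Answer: 8160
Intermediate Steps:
b(q, J) = (-2 + q)*(J + J*q) (b(q, J) = (q - 2)*(J + q*J) = (-2 + q)*(J + J*q))
V(R, D) = 2*R + R*(-2 + D² - D) (V(R, D) = (R + R) + R*(-2 + D² - D) = 2*R + R*(-2 + D² - D))
40 + V(I(3), -7)*29 = 40 - 7*5*(-1 - 7)*29 = 40 - 7*5*(-8)*29 = 40 + 280*29 = 40 + 8120 = 8160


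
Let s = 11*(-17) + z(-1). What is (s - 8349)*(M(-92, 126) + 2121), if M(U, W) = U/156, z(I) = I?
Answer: -705975752/39 ≈ -1.8102e+7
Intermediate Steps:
M(U, W) = U/156 (M(U, W) = U*(1/156) = U/156)
s = -188 (s = 11*(-17) - 1 = -187 - 1 = -188)
(s - 8349)*(M(-92, 126) + 2121) = (-188 - 8349)*((1/156)*(-92) + 2121) = -8537*(-23/39 + 2121) = -8537*82696/39 = -705975752/39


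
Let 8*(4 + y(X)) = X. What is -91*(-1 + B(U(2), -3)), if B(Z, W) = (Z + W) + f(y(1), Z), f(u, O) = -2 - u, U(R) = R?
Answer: 91/8 ≈ 11.375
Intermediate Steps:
y(X) = -4 + X/8
B(Z, W) = 15/8 + W + Z (B(Z, W) = (Z + W) + (-2 - (-4 + (1/8)*1)) = (W + Z) + (-2 - (-4 + 1/8)) = (W + Z) + (-2 - 1*(-31/8)) = (W + Z) + (-2 + 31/8) = (W + Z) + 15/8 = 15/8 + W + Z)
-91*(-1 + B(U(2), -3)) = -91*(-1 + (15/8 - 3 + 2)) = -91*(-1 + 7/8) = -91*(-1/8) = 91/8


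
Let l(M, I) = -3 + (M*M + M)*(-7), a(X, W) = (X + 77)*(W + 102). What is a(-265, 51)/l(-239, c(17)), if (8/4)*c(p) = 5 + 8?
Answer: 28764/398177 ≈ 0.072239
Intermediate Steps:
c(p) = 13/2 (c(p) = (5 + 8)/2 = (½)*13 = 13/2)
a(X, W) = (77 + X)*(102 + W)
l(M, I) = -3 - 7*M - 7*M² (l(M, I) = -3 + (M² + M)*(-7) = -3 + (M + M²)*(-7) = -3 + (-7*M - 7*M²) = -3 - 7*M - 7*M²)
a(-265, 51)/l(-239, c(17)) = (7854 + 77*51 + 102*(-265) + 51*(-265))/(-3 - 7*(-239) - 7*(-239)²) = (7854 + 3927 - 27030 - 13515)/(-3 + 1673 - 7*57121) = -28764/(-3 + 1673 - 399847) = -28764/(-398177) = -28764*(-1/398177) = 28764/398177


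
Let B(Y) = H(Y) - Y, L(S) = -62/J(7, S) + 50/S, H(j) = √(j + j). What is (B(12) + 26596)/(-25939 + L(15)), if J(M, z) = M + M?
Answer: -279132/272371 - 21*√6/272371 ≈ -1.0250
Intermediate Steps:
H(j) = √2*√j (H(j) = √(2*j) = √2*√j)
J(M, z) = 2*M
L(S) = -31/7 + 50/S (L(S) = -62/(2*7) + 50/S = -62/14 + 50/S = -62*1/14 + 50/S = -31/7 + 50/S)
B(Y) = -Y + √2*√Y (B(Y) = √2*√Y - Y = -Y + √2*√Y)
(B(12) + 26596)/(-25939 + L(15)) = ((-1*12 + √2*√12) + 26596)/(-25939 + (-31/7 + 50/15)) = ((-12 + √2*(2*√3)) + 26596)/(-25939 + (-31/7 + 50*(1/15))) = ((-12 + 2*√6) + 26596)/(-25939 + (-31/7 + 10/3)) = (26584 + 2*√6)/(-25939 - 23/21) = (26584 + 2*√6)/(-544742/21) = (26584 + 2*√6)*(-21/544742) = -279132/272371 - 21*√6/272371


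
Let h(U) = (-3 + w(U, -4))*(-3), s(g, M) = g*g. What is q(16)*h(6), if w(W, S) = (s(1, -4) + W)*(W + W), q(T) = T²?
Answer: -62208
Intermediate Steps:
s(g, M) = g²
w(W, S) = 2*W*(1 + W) (w(W, S) = (1² + W)*(W + W) = (1 + W)*(2*W) = 2*W*(1 + W))
h(U) = 9 - 6*U*(1 + U) (h(U) = (-3 + 2*U*(1 + U))*(-3) = 9 - 6*U*(1 + U))
q(16)*h(6) = 16²*(9 - 6*6*(1 + 6)) = 256*(9 - 6*6*7) = 256*(9 - 252) = 256*(-243) = -62208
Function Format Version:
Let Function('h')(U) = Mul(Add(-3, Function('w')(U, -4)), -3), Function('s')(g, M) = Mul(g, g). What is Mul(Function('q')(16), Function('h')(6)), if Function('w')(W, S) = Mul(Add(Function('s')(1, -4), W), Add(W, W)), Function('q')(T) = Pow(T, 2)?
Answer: -62208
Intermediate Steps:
Function('s')(g, M) = Pow(g, 2)
Function('w')(W, S) = Mul(2, W, Add(1, W)) (Function('w')(W, S) = Mul(Add(Pow(1, 2), W), Add(W, W)) = Mul(Add(1, W), Mul(2, W)) = Mul(2, W, Add(1, W)))
Function('h')(U) = Add(9, Mul(-6, U, Add(1, U))) (Function('h')(U) = Mul(Add(-3, Mul(2, U, Add(1, U))), -3) = Add(9, Mul(-6, U, Add(1, U))))
Mul(Function('q')(16), Function('h')(6)) = Mul(Pow(16, 2), Add(9, Mul(-6, 6, Add(1, 6)))) = Mul(256, Add(9, Mul(-6, 6, 7))) = Mul(256, Add(9, -252)) = Mul(256, -243) = -62208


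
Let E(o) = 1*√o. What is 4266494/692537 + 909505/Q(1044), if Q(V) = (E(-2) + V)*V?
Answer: 5280079801557/754822392706 - 909505*I*√2/1137895272 ≈ 6.9951 - 0.0011304*I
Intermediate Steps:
E(o) = √o
Q(V) = V*(V + I*√2) (Q(V) = (√(-2) + V)*V = (I*√2 + V)*V = (V + I*√2)*V = V*(V + I*√2))
4266494/692537 + 909505/Q(1044) = 4266494/692537 + 909505/((1044*(1044 + I*√2))) = 4266494*(1/692537) + 909505/(1089936 + 1044*I*√2) = 4266494/692537 + 909505/(1089936 + 1044*I*√2)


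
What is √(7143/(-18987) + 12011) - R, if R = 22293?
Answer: -22293 + √481100441302/6329 ≈ -22183.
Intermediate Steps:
√(7143/(-18987) + 12011) - R = √(7143/(-18987) + 12011) - 1*22293 = √(7143*(-1/18987) + 12011) - 22293 = √(-2381/6329 + 12011) - 22293 = √(76015238/6329) - 22293 = √481100441302/6329 - 22293 = -22293 + √481100441302/6329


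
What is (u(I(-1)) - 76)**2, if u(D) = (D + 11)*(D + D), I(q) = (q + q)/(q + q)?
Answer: 2704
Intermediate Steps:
I(q) = 1 (I(q) = (2*q)/((2*q)) = (2*q)*(1/(2*q)) = 1)
u(D) = 2*D*(11 + D) (u(D) = (11 + D)*(2*D) = 2*D*(11 + D))
(u(I(-1)) - 76)**2 = (2*1*(11 + 1) - 76)**2 = (2*1*12 - 76)**2 = (24 - 76)**2 = (-52)**2 = 2704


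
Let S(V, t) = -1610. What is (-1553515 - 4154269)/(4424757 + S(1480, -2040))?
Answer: -5707784/4423147 ≈ -1.2904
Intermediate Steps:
(-1553515 - 4154269)/(4424757 + S(1480, -2040)) = (-1553515 - 4154269)/(4424757 - 1610) = -5707784/4423147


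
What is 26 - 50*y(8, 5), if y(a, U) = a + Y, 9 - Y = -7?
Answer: -1174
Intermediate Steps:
Y = 16 (Y = 9 - 1*(-7) = 9 + 7 = 16)
y(a, U) = 16 + a (y(a, U) = a + 16 = 16 + a)
26 - 50*y(8, 5) = 26 - 50*(16 + 8) = 26 - 50*24 = 26 - 1200 = -1174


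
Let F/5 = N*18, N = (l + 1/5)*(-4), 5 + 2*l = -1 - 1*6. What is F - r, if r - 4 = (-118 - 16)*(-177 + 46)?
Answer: -15470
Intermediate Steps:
l = -6 (l = -5/2 + (-1 - 1*6)/2 = -5/2 + (-1 - 6)/2 = -5/2 + (1/2)*(-7) = -5/2 - 7/2 = -6)
N = 116/5 (N = (-6 + 1/5)*(-4) = -29/5*(-4) = 116/5 ≈ 23.200)
r = 17558 (r = 4 + (-118 - 16)*(-177 + 46) = 4 - 134*(-131) = 4 + 17554 = 17558)
F = 2088 (F = 5*((116/5)*18) = 5*(2088/5) = 2088)
F - r = 2088 - 1*17558 = 2088 - 17558 = -15470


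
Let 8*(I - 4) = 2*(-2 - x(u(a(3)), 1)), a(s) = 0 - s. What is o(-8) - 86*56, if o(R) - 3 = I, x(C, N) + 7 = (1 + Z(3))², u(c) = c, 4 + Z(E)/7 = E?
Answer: -19267/4 ≈ -4816.8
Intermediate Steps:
a(s) = -s
Z(E) = -28 + 7*E
x(C, N) = 29 (x(C, N) = -7 + (1 + (-28 + 7*3))² = -7 + (1 + (-28 + 21))² = -7 + (1 - 7)² = -7 + (-6)² = -7 + 36 = 29)
I = -15/4 (I = 4 + (2*(-2 - 1*29))/8 = 4 + (2*(-2 - 29))/8 = 4 + (2*(-31))/8 = 4 + (⅛)*(-62) = 4 - 31/4 = -15/4 ≈ -3.7500)
o(R) = -¾ (o(R) = 3 - 15/4 = -¾)
o(-8) - 86*56 = -¾ - 86*56 = -¾ - 4816 = -19267/4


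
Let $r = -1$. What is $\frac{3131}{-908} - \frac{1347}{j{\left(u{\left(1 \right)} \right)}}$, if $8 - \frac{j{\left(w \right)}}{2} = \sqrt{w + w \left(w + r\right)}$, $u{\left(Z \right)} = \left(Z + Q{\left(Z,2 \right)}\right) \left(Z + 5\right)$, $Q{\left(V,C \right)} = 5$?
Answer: $\frac{261935}{12712} \approx 20.605$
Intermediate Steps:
$u{\left(Z \right)} = \left(5 + Z\right)^{2}$ ($u{\left(Z \right)} = \left(Z + 5\right) \left(Z + 5\right) = \left(5 + Z\right) \left(5 + Z\right) = \left(5 + Z\right)^{2}$)
$j{\left(w \right)} = 16 - 2 \sqrt{w + w \left(-1 + w\right)}$ ($j{\left(w \right)} = 16 - 2 \sqrt{w + w \left(w - 1\right)} = 16 - 2 \sqrt{w + w \left(-1 + w\right)}$)
$\frac{3131}{-908} - \frac{1347}{j{\left(u{\left(1 \right)} \right)}} = \frac{3131}{-908} - \frac{1347}{16 - 2 \sqrt{\left(25 + 1^{2} + 10 \cdot 1\right)^{2}}} = 3131 \left(- \frac{1}{908}\right) - \frac{1347}{16 - 2 \sqrt{\left(25 + 1 + 10\right)^{2}}} = - \frac{3131}{908} - \frac{1347}{16 - 2 \sqrt{36^{2}}} = - \frac{3131}{908} - \frac{1347}{16 - 2 \sqrt{1296}} = - \frac{3131}{908} - \frac{1347}{16 - 72} = - \frac{3131}{908} - \frac{1347}{-56} = - \frac{3131}{908} - - \frac{1347}{56} = - \frac{3131}{908} + \frac{1347}{56} = \frac{261935}{12712}$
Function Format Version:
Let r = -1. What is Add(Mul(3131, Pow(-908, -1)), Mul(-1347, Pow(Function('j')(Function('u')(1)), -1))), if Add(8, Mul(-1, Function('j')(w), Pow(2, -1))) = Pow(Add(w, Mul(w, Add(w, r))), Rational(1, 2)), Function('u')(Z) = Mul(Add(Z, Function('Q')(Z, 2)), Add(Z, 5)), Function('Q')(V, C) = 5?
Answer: Rational(261935, 12712) ≈ 20.605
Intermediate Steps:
Function('u')(Z) = Pow(Add(5, Z), 2) (Function('u')(Z) = Mul(Add(Z, 5), Add(Z, 5)) = Mul(Add(5, Z), Add(5, Z)) = Pow(Add(5, Z), 2))
Function('j')(w) = Add(16, Mul(-2, Pow(Add(w, Mul(w, Add(-1, w))), Rational(1, 2)))) (Function('j')(w) = Add(16, Mul(-2, Pow(Add(w, Mul(w, Add(w, -1))), Rational(1, 2)))) = Add(16, Mul(-2, Pow(Add(w, Mul(w, Add(-1, w))), Rational(1, 2)))))
Add(Mul(3131, Pow(-908, -1)), Mul(-1347, Pow(Function('j')(Function('u')(1)), -1))) = Add(Mul(3131, Pow(-908, -1)), Mul(-1347, Pow(Add(16, Mul(-2, Pow(Pow(Add(25, Pow(1, 2), Mul(10, 1)), 2), Rational(1, 2)))), -1))) = Add(Mul(3131, Rational(-1, 908)), Mul(-1347, Pow(Add(16, Mul(-2, Pow(Pow(Add(25, 1, 10), 2), Rational(1, 2)))), -1))) = Add(Rational(-3131, 908), Mul(-1347, Pow(Add(16, Mul(-2, Pow(Pow(36, 2), Rational(1, 2)))), -1))) = Add(Rational(-3131, 908), Mul(-1347, Pow(Add(16, Mul(-2, Pow(1296, Rational(1, 2)))), -1))) = Add(Rational(-3131, 908), Mul(-1347, Pow(Add(16, Mul(-2, 36)), -1))) = Add(Rational(-3131, 908), Mul(-1347, Pow(Add(16, -72), -1))) = Add(Rational(-3131, 908), Mul(-1347, Pow(-56, -1))) = Add(Rational(-3131, 908), Mul(-1347, Rational(-1, 56))) = Add(Rational(-3131, 908), Rational(1347, 56)) = Rational(261935, 12712)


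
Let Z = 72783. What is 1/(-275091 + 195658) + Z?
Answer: 5781372038/79433 ≈ 72783.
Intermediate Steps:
1/(-275091 + 195658) + Z = 1/(-275091 + 195658) + 72783 = 1/(-79433) + 72783 = -1/79433 + 72783 = 5781372038/79433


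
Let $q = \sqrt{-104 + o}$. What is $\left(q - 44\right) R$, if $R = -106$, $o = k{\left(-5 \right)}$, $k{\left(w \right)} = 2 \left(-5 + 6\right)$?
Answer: $4664 - 106 i \sqrt{102} \approx 4664.0 - 1070.5 i$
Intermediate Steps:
$k{\left(w \right)} = 2$ ($k{\left(w \right)} = 2 \cdot 1 = 2$)
$o = 2$
$q = i \sqrt{102}$ ($q = \sqrt{-104 + 2} = \sqrt{-102} = i \sqrt{102} \approx 10.1 i$)
$\left(q - 44\right) R = \left(i \sqrt{102} - 44\right) \left(-106\right) = \left(-44 + i \sqrt{102}\right) \left(-106\right) = 4664 - 106 i \sqrt{102}$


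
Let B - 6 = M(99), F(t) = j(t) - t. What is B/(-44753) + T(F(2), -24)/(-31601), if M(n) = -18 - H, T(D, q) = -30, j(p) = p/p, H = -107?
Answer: -1659505/1414239553 ≈ -0.0011734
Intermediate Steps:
j(p) = 1
F(t) = 1 - t
M(n) = 89 (M(n) = -18 - 1*(-107) = -18 + 107 = 89)
B = 95 (B = 6 + 89 = 95)
B/(-44753) + T(F(2), -24)/(-31601) = 95/(-44753) - 30/(-31601) = 95*(-1/44753) - 30*(-1/31601) = -95/44753 + 30/31601 = -1659505/1414239553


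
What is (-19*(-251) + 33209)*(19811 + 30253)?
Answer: 1901330592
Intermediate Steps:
(-19*(-251) + 33209)*(19811 + 30253) = (4769 + 33209)*50064 = 37978*50064 = 1901330592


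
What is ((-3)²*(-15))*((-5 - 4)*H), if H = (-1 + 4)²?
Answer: 10935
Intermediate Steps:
H = 9 (H = 3² = 9)
((-3)²*(-15))*((-5 - 4)*H) = ((-3)²*(-15))*((-5 - 4)*9) = (9*(-15))*(-9*9) = -135*(-81) = 10935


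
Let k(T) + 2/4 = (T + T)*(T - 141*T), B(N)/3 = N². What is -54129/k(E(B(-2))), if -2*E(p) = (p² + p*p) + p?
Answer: 108258/12600001 ≈ 0.0085919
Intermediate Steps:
B(N) = 3*N²
E(p) = -p² - p/2 (E(p) = -((p² + p*p) + p)/2 = -((p² + p²) + p)/2 = -(2*p² + p)/2 = -(p + 2*p²)/2 = -p² - p/2)
k(T) = -½ - 280*T² (k(T) = -½ + (T + T)*(T - 141*T) = -½ + (2*T)*(-140*T) = -½ - 280*T²)
-54129/k(E(B(-2))) = -54129/(-½ - 280*144*(½ + 3*(-2)²)²) = -54129/(-½ - 280*144*(½ + 3*4)²) = -54129/(-½ - 280*144*(½ + 12)²) = -54129/(-½ - 280*(-1*12*25/2)²) = -54129/(-½ - 280*(-150)²) = -54129/(-½ - 280*22500) = -54129/(-½ - 6300000) = -54129/(-12600001/2) = -54129*(-2/12600001) = 108258/12600001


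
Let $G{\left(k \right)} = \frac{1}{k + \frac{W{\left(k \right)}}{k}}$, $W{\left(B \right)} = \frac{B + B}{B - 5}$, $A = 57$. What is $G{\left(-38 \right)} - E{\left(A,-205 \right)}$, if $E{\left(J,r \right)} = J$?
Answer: $- \frac{93295}{1636} \approx -57.026$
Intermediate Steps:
$W{\left(B \right)} = \frac{2 B}{-5 + B}$
$G{\left(k \right)} = \frac{1}{k + \frac{2}{-5 + k}}$ ($G{\left(k \right)} = \frac{1}{k + \frac{2 k \frac{1}{-5 + k}}{k}} = \frac{1}{k + \frac{2}{-5 + k}}$)
$G{\left(-38 \right)} - E{\left(A,-205 \right)} = \frac{-5 - 38}{2 - 38 \left(-5 - 38\right)} - 57 = \frac{1}{2 - -1634} \left(-43\right) - 57 = \frac{1}{2 + 1634} \left(-43\right) - 57 = \frac{1}{1636} \left(-43\right) - 57 = - \frac{43}{1636} - 57 = - \frac{93295}{1636}$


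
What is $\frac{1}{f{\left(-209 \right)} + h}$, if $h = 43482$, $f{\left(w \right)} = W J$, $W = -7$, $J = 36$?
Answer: $\frac{1}{43230} \approx 2.3132 \cdot 10^{-5}$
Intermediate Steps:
$f{\left(w \right)} = -252$ ($f{\left(w \right)} = \left(-7\right) 36 = -252$)
$\frac{1}{f{\left(-209 \right)} + h} = \frac{1}{-252 + 43482} = \frac{1}{43230}$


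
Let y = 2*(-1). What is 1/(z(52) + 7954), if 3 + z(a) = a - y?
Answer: 1/8005 ≈ 0.00012492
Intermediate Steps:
y = -2
z(a) = -1 + a (z(a) = -3 + (a - 1*(-2)) = -3 + (a + 2) = -3 + (2 + a) = -1 + a)
1/(z(52) + 7954) = 1/((-1 + 52) + 7954) = 1/(51 + 7954) = 1/8005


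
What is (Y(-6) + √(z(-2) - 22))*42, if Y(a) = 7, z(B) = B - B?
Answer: 294 + 42*I*√22 ≈ 294.0 + 197.0*I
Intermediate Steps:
z(B) = 0
(Y(-6) + √(z(-2) - 22))*42 = (7 + √(0 - 22))*42 = (7 + √(-22))*42 = (7 + I*√22)*42 = 294 + 42*I*√22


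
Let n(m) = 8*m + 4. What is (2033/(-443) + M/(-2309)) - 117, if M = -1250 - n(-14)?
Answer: -123866070/1022887 ≈ -121.09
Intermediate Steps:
n(m) = 4 + 8*m
M = -1142 (M = -1250 - (4 + 8*(-14)) = -1250 - (4 - 112) = -1250 - 1*(-108) = -1250 + 108 = -1142)
(2033/(-443) + M/(-2309)) - 117 = (2033/(-443) - 1142/(-2309)) - 117 = (2033*(-1/443) - 1142*(-1/2309)) - 117 = (-2033/443 + 1142/2309) - 117 = -4188291/1022887 - 117 = -123866070/1022887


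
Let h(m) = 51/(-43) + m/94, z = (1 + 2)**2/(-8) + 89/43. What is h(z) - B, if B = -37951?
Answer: 1227145509/32336 ≈ 37950.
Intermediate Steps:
z = 325/344 (z = 3**2*(-1/8) + 89*(1/43) = 9*(-1/8) + 89/43 = -9/8 + 89/43 = 325/344 ≈ 0.94477)
h(m) = -51/43 + m/94 (h(m) = 51*(-1/43) + m*(1/94) = -51/43 + m/94)
h(z) - B = (-51/43 + (1/94)*(325/344)) - 1*(-37951) = (-51/43 + 325/32336) + 37951 = -38027/32336 + 37951 = 1227145509/32336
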